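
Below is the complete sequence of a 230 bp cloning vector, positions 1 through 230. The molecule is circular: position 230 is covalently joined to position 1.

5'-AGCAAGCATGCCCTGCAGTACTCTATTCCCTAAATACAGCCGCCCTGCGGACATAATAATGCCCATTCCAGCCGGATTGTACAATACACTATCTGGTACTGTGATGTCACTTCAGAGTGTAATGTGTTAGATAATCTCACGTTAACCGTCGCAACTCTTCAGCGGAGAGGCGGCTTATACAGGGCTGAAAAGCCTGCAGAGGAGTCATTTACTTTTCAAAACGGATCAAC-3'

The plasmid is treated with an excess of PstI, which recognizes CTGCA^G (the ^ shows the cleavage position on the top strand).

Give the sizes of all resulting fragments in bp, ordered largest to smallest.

PstI sites (CTGCAG) start at positions 13, 194.
PstI cuts after base 5 of each site (before the last base), so after positions 17, 198.
Circular molecule, 2 cuts → 2 fragments:
  18–198 → 181 bp
  199–230 then 1–17 → 32 + 17 = 49 bp
Sorted largest to smallest: 181, 49 bp.

181, 49 bp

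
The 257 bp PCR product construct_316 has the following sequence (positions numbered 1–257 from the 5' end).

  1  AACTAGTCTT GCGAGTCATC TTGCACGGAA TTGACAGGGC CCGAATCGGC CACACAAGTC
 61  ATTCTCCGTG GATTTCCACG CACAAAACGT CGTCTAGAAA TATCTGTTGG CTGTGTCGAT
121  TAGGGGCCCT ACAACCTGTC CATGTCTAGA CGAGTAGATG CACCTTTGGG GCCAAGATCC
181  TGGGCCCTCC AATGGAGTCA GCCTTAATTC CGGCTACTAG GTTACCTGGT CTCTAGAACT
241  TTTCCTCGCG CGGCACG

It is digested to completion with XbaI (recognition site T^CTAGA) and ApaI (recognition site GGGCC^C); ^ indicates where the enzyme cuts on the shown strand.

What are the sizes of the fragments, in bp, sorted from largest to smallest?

XbaI sites (TCTAGA) start at positions 93, 145, 232.
XbaI cuts after the first base of each site, so after positions 93, 145, 232.
ApaI sites (GGGCCC) start at positions 37, 124, 182.
ApaI cuts after base 5 of each site (before the last base), so after positions 41, 128, 186.
Combined cut positions: 41, 93, 128, 145, 186, 232.
Linear molecule, 6 cuts → 7 fragments:
  1–41 → 41 bp
  42–93 → 52 bp
  94–128 → 35 bp
  129–145 → 17 bp
  146–186 → 41 bp
  187–232 → 46 bp
  233–257 → 25 bp
Sorted largest to smallest: 52, 46, 41, 41, 35, 25, 17 bp.

52, 46, 41, 41, 35, 25, 17 bp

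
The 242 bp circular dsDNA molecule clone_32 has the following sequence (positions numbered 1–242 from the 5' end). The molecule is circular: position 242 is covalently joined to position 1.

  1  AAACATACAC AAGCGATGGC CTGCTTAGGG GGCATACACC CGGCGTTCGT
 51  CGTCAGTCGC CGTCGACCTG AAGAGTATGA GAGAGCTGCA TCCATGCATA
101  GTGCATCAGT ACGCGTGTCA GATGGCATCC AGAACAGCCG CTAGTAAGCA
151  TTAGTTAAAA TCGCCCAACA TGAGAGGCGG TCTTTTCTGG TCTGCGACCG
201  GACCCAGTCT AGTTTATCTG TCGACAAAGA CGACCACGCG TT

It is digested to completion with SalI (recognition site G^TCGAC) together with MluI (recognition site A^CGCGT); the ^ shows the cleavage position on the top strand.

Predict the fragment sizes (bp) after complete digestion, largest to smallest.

109, 68, 49, 16 bp

SalI sites (GTCGAC) start at positions 62, 220.
SalI cuts after the first base of each site, so after positions 62, 220.
MluI sites (ACGCGT) start at positions 111, 236.
MluI cuts after the first base of each site, so after positions 111, 236.
Combined cut positions: 62, 111, 220, 236.
Circular molecule, 4 cuts → 4 fragments:
  63–111 → 49 bp
  112–220 → 109 bp
  221–236 → 16 bp
  237–242 then 1–62 → 6 + 62 = 68 bp
Sorted largest to smallest: 109, 68, 49, 16 bp.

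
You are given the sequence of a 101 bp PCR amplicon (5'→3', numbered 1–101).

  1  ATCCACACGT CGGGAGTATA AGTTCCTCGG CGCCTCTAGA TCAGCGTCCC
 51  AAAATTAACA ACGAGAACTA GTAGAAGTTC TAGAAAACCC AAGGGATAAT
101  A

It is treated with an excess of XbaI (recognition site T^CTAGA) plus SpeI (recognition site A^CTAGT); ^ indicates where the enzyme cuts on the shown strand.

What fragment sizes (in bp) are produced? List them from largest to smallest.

XbaI sites (TCTAGA) start at positions 35, 79.
XbaI cuts after the first base of each site, so after positions 35, 79.
The SpeI site (ACTAGT) starts at position 67.
SpeI cuts after the first base of each site, so after position 67.
Combined cut positions: 35, 67, 79.
Linear molecule, 3 cuts → 4 fragments:
  1–35 → 35 bp
  36–67 → 32 bp
  68–79 → 12 bp
  80–101 → 22 bp
Sorted largest to smallest: 35, 32, 22, 12 bp.

35, 32, 22, 12 bp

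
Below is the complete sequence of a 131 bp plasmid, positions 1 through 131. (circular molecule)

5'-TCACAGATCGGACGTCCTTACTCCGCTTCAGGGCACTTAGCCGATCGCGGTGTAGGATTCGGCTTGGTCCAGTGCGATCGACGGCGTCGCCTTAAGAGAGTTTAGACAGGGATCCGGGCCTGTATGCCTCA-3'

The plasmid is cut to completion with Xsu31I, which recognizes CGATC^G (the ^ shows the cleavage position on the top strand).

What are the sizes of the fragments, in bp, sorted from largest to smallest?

98, 33 bp

Xsu31I sites (CGATCG) start at positions 42, 75.
Xsu31I cuts after base 5 of each site (before the last base), so after positions 46, 79.
Circular molecule, 2 cuts → 2 fragments:
  47–79 → 33 bp
  80–131 then 1–46 → 52 + 46 = 98 bp
Sorted largest to smallest: 98, 33 bp.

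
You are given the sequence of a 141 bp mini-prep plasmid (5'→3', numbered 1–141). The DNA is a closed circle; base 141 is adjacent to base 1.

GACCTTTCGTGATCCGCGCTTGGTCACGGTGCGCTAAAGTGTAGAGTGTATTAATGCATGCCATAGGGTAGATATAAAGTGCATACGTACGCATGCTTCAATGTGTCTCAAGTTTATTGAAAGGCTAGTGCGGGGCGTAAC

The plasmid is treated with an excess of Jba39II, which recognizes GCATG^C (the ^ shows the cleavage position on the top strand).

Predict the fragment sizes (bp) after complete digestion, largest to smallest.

106, 35 bp

Jba39II sites (GCATGC) start at positions 56, 91.
Jba39II cuts after base 5 of each site (before the last base), so after positions 60, 95.
Circular molecule, 2 cuts → 2 fragments:
  61–95 → 35 bp
  96–141 then 1–60 → 46 + 60 = 106 bp
Sorted largest to smallest: 106, 35 bp.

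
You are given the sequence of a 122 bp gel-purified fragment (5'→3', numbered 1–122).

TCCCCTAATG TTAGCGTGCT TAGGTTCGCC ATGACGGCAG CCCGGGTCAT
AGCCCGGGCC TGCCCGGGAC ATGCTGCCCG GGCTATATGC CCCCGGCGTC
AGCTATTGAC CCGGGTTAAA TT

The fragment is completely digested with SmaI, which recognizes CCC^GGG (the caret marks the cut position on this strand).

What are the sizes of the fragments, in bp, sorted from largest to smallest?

43, 33, 14, 12, 10, 10 bp

SmaI sites (CCCGGG) start at positions 41, 53, 63, 77, 110.
SmaI cuts after base 3 of each site, so after positions 43, 55, 65, 79, 112.
Linear molecule, 5 cuts → 6 fragments:
  1–43 → 43 bp
  44–55 → 12 bp
  56–65 → 10 bp
  66–79 → 14 bp
  80–112 → 33 bp
  113–122 → 10 bp
Sorted largest to smallest: 43, 33, 14, 12, 10, 10 bp.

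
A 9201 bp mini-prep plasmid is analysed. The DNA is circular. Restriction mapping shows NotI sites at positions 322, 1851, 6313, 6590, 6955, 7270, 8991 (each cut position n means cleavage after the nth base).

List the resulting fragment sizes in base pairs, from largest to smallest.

4462, 1721, 1529, 532, 365, 315, 277 bp

Circular molecule, 7 cuts → 7 fragments:
  1851 − 322 = 1529 bp
  6313 − 1851 = 4462 bp
  6590 − 6313 = 277 bp
  6955 − 6590 = 365 bp
  7270 − 6955 = 315 bp
  8991 − 7270 = 1721 bp
  wrap: 9201 − 8991 + 322 = 532 bp
Sorted largest to smallest: 4462, 1721, 1529, 532, 365, 315, 277 bp.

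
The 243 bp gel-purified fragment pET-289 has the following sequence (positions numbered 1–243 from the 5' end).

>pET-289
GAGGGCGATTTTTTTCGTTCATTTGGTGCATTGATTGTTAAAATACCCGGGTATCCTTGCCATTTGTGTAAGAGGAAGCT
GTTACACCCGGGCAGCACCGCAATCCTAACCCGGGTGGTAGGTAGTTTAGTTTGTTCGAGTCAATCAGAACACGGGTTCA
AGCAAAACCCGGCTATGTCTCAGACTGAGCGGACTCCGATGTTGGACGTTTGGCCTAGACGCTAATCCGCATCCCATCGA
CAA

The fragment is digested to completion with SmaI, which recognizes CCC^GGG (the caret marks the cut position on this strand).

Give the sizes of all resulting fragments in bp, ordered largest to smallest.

131, 48, 41, 23 bp

SmaI sites (CCCGGG) start at positions 46, 87, 110.
SmaI cuts after base 3 of each site, so after positions 48, 89, 112.
Linear molecule, 3 cuts → 4 fragments:
  1–48 → 48 bp
  49–89 → 41 bp
  90–112 → 23 bp
  113–243 → 131 bp
Sorted largest to smallest: 131, 48, 41, 23 bp.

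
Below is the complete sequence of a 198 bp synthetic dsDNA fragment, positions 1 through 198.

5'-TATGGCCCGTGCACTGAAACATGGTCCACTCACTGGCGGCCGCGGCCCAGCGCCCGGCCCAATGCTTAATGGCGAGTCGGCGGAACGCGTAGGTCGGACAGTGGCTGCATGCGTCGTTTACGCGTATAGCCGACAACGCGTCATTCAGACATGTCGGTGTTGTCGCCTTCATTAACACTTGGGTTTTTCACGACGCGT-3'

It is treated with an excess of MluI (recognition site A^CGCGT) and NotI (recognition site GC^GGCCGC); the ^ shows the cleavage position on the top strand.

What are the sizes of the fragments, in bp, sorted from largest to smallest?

MluI sites (ACGCGT) start at positions 85, 120, 136, 193.
MluI cuts after the first base of each site, so after positions 85, 120, 136, 193.
The NotI site (GCGGCCGC) starts at position 36.
NotI cuts after base 2 of each site, so after position 37.
Combined cut positions: 37, 85, 120, 136, 193.
Linear molecule, 5 cuts → 6 fragments:
  1–37 → 37 bp
  38–85 → 48 bp
  86–120 → 35 bp
  121–136 → 16 bp
  137–193 → 57 bp
  194–198 → 5 bp
Sorted largest to smallest: 57, 48, 37, 35, 16, 5 bp.

57, 48, 37, 35, 16, 5 bp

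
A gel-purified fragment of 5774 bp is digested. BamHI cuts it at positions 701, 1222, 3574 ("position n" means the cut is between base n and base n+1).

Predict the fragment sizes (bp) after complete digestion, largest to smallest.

2352, 2200, 701, 521 bp

Linear molecule, 3 cuts → 4 fragments:
  701 − 0 = 701 bp
  1222 − 701 = 521 bp
  3574 − 1222 = 2352 bp
  5774 − 3574 = 2200 bp
Sorted largest to smallest: 2352, 2200, 701, 521 bp.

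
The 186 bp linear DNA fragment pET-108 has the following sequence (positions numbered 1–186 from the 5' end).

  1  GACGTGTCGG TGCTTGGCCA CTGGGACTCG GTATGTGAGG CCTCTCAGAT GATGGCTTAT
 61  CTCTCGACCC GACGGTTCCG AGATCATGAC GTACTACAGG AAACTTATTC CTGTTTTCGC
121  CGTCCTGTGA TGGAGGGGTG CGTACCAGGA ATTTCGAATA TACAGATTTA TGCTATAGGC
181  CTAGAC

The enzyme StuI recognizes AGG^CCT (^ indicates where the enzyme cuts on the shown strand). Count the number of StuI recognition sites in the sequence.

AGGCCT occurs starting at positions 38, 177.
StuI cuts at 2 sites.

2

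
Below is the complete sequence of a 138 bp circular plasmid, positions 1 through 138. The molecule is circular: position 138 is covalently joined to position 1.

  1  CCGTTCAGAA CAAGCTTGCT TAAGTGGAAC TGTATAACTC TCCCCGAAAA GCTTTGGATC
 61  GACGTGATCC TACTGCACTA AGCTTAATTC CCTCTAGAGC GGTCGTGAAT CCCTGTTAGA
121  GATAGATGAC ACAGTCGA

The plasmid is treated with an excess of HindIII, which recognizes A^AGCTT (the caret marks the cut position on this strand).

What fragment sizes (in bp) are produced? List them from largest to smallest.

HindIII sites (AAGCTT) start at positions 12, 49, 80.
HindIII cuts after the first base of each site, so after positions 12, 49, 80.
Circular molecule, 3 cuts → 3 fragments:
  13–49 → 37 bp
  50–80 → 31 bp
  81–138 then 1–12 → 58 + 12 = 70 bp
Sorted largest to smallest: 70, 37, 31 bp.

70, 37, 31 bp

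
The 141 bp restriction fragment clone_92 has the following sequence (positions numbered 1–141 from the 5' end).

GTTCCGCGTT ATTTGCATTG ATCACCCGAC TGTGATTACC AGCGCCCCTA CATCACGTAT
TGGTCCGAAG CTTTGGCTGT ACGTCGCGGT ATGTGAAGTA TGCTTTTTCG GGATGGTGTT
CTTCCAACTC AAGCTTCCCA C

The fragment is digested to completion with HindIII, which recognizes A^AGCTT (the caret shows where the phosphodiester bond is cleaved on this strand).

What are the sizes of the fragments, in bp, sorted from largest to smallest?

68, 63, 10 bp

HindIII sites (AAGCTT) start at positions 68, 131.
HindIII cuts after the first base of each site, so after positions 68, 131.
Linear molecule, 2 cuts → 3 fragments:
  1–68 → 68 bp
  69–131 → 63 bp
  132–141 → 10 bp
Sorted largest to smallest: 68, 63, 10 bp.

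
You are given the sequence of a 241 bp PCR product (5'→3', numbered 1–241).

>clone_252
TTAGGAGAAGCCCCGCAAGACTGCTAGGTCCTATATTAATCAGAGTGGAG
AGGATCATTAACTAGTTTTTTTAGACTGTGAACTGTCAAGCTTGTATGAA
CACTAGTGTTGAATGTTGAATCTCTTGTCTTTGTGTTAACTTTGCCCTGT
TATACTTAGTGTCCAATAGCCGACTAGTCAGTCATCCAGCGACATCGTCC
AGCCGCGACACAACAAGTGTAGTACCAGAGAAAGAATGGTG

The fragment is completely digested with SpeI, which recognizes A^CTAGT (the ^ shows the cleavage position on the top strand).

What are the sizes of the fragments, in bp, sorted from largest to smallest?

SpeI sites (ACTAGT) start at positions 61, 102, 173.
SpeI cuts after the first base of each site, so after positions 61, 102, 173.
Linear molecule, 3 cuts → 4 fragments:
  1–61 → 61 bp
  62–102 → 41 bp
  103–173 → 71 bp
  174–241 → 68 bp
Sorted largest to smallest: 71, 68, 61, 41 bp.

71, 68, 61, 41 bp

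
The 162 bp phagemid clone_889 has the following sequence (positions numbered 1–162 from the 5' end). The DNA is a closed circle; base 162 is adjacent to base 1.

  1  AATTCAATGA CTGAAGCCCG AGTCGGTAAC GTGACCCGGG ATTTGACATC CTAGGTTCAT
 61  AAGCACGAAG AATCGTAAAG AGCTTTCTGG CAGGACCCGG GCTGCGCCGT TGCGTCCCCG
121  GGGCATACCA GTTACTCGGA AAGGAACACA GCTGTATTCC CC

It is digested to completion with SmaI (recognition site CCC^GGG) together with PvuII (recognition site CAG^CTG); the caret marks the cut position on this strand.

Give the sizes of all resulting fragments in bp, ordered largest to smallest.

SmaI sites (CCCGGG) start at positions 35, 96, 117.
SmaI cuts after base 3 of each site, so after positions 37, 98, 119.
The PvuII site (CAGCTG) starts at position 149.
PvuII cuts after base 3 of each site, so after position 151.
Combined cut positions: 37, 98, 119, 151.
Circular molecule, 4 cuts → 4 fragments:
  38–98 → 61 bp
  99–119 → 21 bp
  120–151 → 32 bp
  152–162 then 1–37 → 11 + 37 = 48 bp
Sorted largest to smallest: 61, 48, 32, 21 bp.

61, 48, 32, 21 bp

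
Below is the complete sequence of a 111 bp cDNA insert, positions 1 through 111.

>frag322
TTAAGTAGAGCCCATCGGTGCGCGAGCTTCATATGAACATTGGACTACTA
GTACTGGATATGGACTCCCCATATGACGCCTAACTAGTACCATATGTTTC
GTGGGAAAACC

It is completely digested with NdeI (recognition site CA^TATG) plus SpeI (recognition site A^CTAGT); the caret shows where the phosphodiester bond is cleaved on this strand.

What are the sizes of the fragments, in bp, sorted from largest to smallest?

NdeI sites (CATATG) start at positions 30, 70, 91.
NdeI cuts after base 2 of each site, so after positions 31, 71, 92.
SpeI sites (ACTAGT) start at positions 47, 83.
SpeI cuts after the first base of each site, so after positions 47, 83.
Combined cut positions: 31, 47, 71, 83, 92.
Linear molecule, 5 cuts → 6 fragments:
  1–31 → 31 bp
  32–47 → 16 bp
  48–71 → 24 bp
  72–83 → 12 bp
  84–92 → 9 bp
  93–111 → 19 bp
Sorted largest to smallest: 31, 24, 19, 16, 12, 9 bp.

31, 24, 19, 16, 12, 9 bp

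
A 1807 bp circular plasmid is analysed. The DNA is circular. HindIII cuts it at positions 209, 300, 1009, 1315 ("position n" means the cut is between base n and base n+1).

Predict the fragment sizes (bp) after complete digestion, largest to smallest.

709, 701, 306, 91 bp

Circular molecule, 4 cuts → 4 fragments:
  300 − 209 = 91 bp
  1009 − 300 = 709 bp
  1315 − 1009 = 306 bp
  wrap: 1807 − 1315 + 209 = 701 bp
Sorted largest to smallest: 709, 701, 306, 91 bp.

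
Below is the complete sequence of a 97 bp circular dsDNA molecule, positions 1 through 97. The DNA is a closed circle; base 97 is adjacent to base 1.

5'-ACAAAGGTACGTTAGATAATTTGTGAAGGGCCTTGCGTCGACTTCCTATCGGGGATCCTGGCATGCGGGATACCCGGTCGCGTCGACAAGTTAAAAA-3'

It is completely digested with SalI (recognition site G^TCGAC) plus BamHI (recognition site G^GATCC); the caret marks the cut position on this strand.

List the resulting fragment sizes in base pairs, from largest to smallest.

52, 29, 16 bp

SalI sites (GTCGAC) start at positions 37, 82.
SalI cuts after the first base of each site, so after positions 37, 82.
The BamHI site (GGATCC) starts at position 53.
BamHI cuts after the first base of each site, so after position 53.
Combined cut positions: 37, 53, 82.
Circular molecule, 3 cuts → 3 fragments:
  38–53 → 16 bp
  54–82 → 29 bp
  83–97 then 1–37 → 15 + 37 = 52 bp
Sorted largest to smallest: 52, 29, 16 bp.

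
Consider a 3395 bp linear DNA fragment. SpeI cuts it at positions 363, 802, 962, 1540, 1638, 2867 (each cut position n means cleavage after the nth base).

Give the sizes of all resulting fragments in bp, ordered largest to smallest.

Linear molecule, 6 cuts → 7 fragments:
  363 − 0 = 363 bp
  802 − 363 = 439 bp
  962 − 802 = 160 bp
  1540 − 962 = 578 bp
  1638 − 1540 = 98 bp
  2867 − 1638 = 1229 bp
  3395 − 2867 = 528 bp
Sorted largest to smallest: 1229, 578, 528, 439, 363, 160, 98 bp.

1229, 578, 528, 439, 363, 160, 98 bp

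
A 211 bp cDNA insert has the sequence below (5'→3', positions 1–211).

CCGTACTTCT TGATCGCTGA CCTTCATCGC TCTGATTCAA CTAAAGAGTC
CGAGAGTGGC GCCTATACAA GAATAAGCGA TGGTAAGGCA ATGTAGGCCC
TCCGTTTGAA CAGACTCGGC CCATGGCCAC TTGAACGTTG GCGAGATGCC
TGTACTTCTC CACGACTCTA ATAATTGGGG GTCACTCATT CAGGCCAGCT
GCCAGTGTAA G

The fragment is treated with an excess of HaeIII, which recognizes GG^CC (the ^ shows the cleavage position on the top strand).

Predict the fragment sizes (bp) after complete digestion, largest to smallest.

97, 68, 22, 17, 7 bp

HaeIII sites (GGCC) start at positions 96, 118, 125, 193.
HaeIII cuts after base 2 of each site, so after positions 97, 119, 126, 194.
Linear molecule, 4 cuts → 5 fragments:
  1–97 → 97 bp
  98–119 → 22 bp
  120–126 → 7 bp
  127–194 → 68 bp
  195–211 → 17 bp
Sorted largest to smallest: 97, 68, 22, 17, 7 bp.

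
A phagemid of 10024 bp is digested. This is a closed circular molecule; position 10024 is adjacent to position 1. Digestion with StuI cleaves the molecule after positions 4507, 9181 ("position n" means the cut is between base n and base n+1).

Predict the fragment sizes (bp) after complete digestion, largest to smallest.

Circular molecule, 2 cuts → 2 fragments:
  9181 − 4507 = 4674 bp
  wrap: 10024 − 9181 + 4507 = 5350 bp
Sorted largest to smallest: 5350, 4674 bp.

5350, 4674 bp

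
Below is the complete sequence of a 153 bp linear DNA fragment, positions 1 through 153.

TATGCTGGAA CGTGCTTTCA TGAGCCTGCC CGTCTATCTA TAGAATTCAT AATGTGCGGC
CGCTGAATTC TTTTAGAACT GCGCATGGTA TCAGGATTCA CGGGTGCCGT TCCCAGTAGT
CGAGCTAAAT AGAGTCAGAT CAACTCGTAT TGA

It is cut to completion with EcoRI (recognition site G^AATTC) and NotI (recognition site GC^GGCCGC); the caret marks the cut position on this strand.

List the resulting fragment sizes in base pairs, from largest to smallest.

88, 43, 14, 8 bp

EcoRI sites (GAATTC) start at positions 43, 65.
EcoRI cuts after the first base of each site, so after positions 43, 65.
The NotI site (GCGGCCGC) starts at position 56.
NotI cuts after base 2 of each site, so after position 57.
Combined cut positions: 43, 57, 65.
Linear molecule, 3 cuts → 4 fragments:
  1–43 → 43 bp
  44–57 → 14 bp
  58–65 → 8 bp
  66–153 → 88 bp
Sorted largest to smallest: 88, 43, 14, 8 bp.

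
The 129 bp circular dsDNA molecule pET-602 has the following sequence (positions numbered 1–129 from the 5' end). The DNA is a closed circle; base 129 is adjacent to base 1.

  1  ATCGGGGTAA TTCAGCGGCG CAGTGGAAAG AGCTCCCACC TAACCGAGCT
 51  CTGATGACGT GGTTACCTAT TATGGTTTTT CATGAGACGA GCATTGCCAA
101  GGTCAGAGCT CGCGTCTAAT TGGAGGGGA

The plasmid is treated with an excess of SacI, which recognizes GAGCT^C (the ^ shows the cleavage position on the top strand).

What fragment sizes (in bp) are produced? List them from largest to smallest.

SacI sites (GAGCTC) start at positions 30, 46, 106.
SacI cuts after base 5 of each site (before the last base), so after positions 34, 50, 110.
Circular molecule, 3 cuts → 3 fragments:
  35–50 → 16 bp
  51–110 → 60 bp
  111–129 then 1–34 → 19 + 34 = 53 bp
Sorted largest to smallest: 60, 53, 16 bp.

60, 53, 16 bp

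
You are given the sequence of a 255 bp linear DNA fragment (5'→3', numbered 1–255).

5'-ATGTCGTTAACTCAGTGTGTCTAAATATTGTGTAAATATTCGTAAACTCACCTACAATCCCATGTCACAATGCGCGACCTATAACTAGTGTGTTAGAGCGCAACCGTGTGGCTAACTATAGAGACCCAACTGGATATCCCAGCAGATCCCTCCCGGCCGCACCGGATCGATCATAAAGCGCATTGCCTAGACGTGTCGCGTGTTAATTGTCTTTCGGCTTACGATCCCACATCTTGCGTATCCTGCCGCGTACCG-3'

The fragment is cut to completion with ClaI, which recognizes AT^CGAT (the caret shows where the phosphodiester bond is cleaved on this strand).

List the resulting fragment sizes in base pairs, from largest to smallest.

The ClaI site (ATCGAT) starts at position 166.
ClaI cuts after base 2 of each site, so after position 167.
Linear molecule, 1 cut → 2 fragments:
  1–167 → 167 bp
  168–255 → 88 bp
Sorted largest to smallest: 167, 88 bp.

167, 88 bp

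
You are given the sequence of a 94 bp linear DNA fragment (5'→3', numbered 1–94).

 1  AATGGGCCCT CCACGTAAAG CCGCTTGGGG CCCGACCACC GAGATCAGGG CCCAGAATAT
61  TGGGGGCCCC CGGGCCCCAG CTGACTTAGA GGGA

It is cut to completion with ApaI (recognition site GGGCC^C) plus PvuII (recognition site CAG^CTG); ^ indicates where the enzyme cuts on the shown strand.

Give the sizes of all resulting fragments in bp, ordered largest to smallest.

24, 20, 16, 14, 8, 8, 4 bp

ApaI sites (GGGCCC) start at positions 4, 28, 48, 64, 72.
ApaI cuts after base 5 of each site (before the last base), so after positions 8, 32, 52, 68, 76.
The PvuII site (CAGCTG) starts at position 78.
PvuII cuts after base 3 of each site, so after position 80.
Combined cut positions: 8, 32, 52, 68, 76, 80.
Linear molecule, 6 cuts → 7 fragments:
  1–8 → 8 bp
  9–32 → 24 bp
  33–52 → 20 bp
  53–68 → 16 bp
  69–76 → 8 bp
  77–80 → 4 bp
  81–94 → 14 bp
Sorted largest to smallest: 24, 20, 16, 14, 8, 8, 4 bp.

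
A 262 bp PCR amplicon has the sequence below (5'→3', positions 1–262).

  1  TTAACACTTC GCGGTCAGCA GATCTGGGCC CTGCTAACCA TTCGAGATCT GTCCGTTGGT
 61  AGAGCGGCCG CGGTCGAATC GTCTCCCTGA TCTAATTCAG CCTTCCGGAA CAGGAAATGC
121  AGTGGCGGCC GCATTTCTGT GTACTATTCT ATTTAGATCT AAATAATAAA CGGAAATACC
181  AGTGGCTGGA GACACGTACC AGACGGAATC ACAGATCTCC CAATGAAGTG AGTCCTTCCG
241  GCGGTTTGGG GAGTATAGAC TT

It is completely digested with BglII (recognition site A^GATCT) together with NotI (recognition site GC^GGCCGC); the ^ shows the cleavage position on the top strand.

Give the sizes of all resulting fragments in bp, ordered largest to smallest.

BglII sites (AGATCT) start at positions 20, 45, 155, 213.
BglII cuts after the first base of each site, so after positions 20, 45, 155, 213.
NotI sites (GCGGCCGC) start at positions 64, 125.
NotI cuts after base 2 of each site, so after positions 65, 126.
Combined cut positions: 20, 45, 65, 126, 155, 213.
Linear molecule, 6 cuts → 7 fragments:
  1–20 → 20 bp
  21–45 → 25 bp
  46–65 → 20 bp
  66–126 → 61 bp
  127–155 → 29 bp
  156–213 → 58 bp
  214–262 → 49 bp
Sorted largest to smallest: 61, 58, 49, 29, 25, 20, 20 bp.

61, 58, 49, 29, 25, 20, 20 bp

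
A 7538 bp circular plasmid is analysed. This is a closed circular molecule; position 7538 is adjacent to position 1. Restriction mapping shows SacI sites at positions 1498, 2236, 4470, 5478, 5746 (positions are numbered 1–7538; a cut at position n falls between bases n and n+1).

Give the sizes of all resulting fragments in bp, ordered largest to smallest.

3290, 2234, 1008, 738, 268 bp

Circular molecule, 5 cuts → 5 fragments:
  2236 − 1498 = 738 bp
  4470 − 2236 = 2234 bp
  5478 − 4470 = 1008 bp
  5746 − 5478 = 268 bp
  wrap: 7538 − 5746 + 1498 = 3290 bp
Sorted largest to smallest: 3290, 2234, 1008, 738, 268 bp.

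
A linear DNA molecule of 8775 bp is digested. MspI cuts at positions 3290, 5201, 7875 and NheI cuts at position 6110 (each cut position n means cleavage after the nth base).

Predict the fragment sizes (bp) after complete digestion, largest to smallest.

Combined cut positions (sorted): 3290, 5201, 6110, 7875.
Linear molecule, 4 cuts → 5 fragments:
  3290 − 0 = 3290 bp
  5201 − 3290 = 1911 bp
  6110 − 5201 = 909 bp
  7875 − 6110 = 1765 bp
  8775 − 7875 = 900 bp
Sorted largest to smallest: 3290, 1911, 1765, 909, 900 bp.

3290, 1911, 1765, 909, 900 bp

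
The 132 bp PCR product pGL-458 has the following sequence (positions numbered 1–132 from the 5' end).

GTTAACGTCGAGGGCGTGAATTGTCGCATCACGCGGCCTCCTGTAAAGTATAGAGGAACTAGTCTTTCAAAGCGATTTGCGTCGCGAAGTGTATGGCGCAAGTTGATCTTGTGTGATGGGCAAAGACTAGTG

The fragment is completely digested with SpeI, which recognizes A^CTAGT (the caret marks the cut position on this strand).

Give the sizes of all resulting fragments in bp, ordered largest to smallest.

SpeI sites (ACTAGT) start at positions 58, 126.
SpeI cuts after the first base of each site, so after positions 58, 126.
Linear molecule, 2 cuts → 3 fragments:
  1–58 → 58 bp
  59–126 → 68 bp
  127–132 → 6 bp
Sorted largest to smallest: 68, 58, 6 bp.

68, 58, 6 bp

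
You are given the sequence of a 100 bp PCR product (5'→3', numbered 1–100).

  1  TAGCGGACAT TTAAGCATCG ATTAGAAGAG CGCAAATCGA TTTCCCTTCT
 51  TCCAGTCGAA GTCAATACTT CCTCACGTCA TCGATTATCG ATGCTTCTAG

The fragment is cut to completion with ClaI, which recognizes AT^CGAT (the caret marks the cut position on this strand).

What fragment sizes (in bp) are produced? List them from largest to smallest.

ClaI sites (ATCGAT) start at positions 17, 36, 80, 87.
ClaI cuts after base 2 of each site, so after positions 18, 37, 81, 88.
Linear molecule, 4 cuts → 5 fragments:
  1–18 → 18 bp
  19–37 → 19 bp
  38–81 → 44 bp
  82–88 → 7 bp
  89–100 → 12 bp
Sorted largest to smallest: 44, 19, 18, 12, 7 bp.

44, 19, 18, 12, 7 bp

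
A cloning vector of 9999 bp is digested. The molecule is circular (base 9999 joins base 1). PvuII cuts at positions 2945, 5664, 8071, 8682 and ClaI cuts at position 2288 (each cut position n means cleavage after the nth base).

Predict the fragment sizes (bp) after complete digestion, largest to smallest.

Combined cut positions (sorted): 2288, 2945, 5664, 8071, 8682.
Circular molecule, 5 cuts → 5 fragments:
  2945 − 2288 = 657 bp
  5664 − 2945 = 2719 bp
  8071 − 5664 = 2407 bp
  8682 − 8071 = 611 bp
  wrap: 9999 − 8682 + 2288 = 3605 bp
Sorted largest to smallest: 3605, 2719, 2407, 657, 611 bp.

3605, 2719, 2407, 657, 611 bp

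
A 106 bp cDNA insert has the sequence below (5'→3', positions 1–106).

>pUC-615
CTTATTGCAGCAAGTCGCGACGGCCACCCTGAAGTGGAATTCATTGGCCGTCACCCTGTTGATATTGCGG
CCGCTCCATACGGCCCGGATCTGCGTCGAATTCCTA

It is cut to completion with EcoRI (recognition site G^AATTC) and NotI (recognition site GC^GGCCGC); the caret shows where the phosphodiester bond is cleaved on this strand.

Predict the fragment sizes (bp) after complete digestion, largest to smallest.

EcoRI sites (GAATTC) start at positions 37, 98.
EcoRI cuts after the first base of each site, so after positions 37, 98.
The NotI site (GCGGCCGC) starts at position 67.
NotI cuts after base 2 of each site, so after position 68.
Combined cut positions: 37, 68, 98.
Linear molecule, 3 cuts → 4 fragments:
  1–37 → 37 bp
  38–68 → 31 bp
  69–98 → 30 bp
  99–106 → 8 bp
Sorted largest to smallest: 37, 31, 30, 8 bp.

37, 31, 30, 8 bp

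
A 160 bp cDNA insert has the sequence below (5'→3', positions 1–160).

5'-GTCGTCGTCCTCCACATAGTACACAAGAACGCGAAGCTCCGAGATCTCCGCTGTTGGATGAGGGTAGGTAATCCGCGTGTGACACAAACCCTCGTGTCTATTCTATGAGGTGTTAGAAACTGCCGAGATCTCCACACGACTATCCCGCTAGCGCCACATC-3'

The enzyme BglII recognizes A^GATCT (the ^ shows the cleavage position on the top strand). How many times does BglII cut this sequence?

AGATCT occurs starting at positions 42, 126.
BglII cuts at 2 sites.

2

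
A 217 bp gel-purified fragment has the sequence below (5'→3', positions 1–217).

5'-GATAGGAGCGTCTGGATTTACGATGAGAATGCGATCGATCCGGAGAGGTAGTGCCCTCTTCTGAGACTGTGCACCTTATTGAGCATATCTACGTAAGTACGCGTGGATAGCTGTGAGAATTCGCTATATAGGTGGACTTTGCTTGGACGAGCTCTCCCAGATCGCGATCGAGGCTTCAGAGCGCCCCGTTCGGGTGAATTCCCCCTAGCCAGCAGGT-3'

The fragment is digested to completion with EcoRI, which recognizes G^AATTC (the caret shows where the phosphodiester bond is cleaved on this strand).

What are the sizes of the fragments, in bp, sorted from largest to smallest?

117, 79, 21 bp

EcoRI sites (GAATTC) start at positions 117, 196.
EcoRI cuts after the first base of each site, so after positions 117, 196.
Linear molecule, 2 cuts → 3 fragments:
  1–117 → 117 bp
  118–196 → 79 bp
  197–217 → 21 bp
Sorted largest to smallest: 117, 79, 21 bp.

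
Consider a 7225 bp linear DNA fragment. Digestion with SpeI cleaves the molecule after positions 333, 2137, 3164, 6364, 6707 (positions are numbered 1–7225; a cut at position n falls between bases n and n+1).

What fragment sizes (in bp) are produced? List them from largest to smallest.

Linear molecule, 5 cuts → 6 fragments:
  333 − 0 = 333 bp
  2137 − 333 = 1804 bp
  3164 − 2137 = 1027 bp
  6364 − 3164 = 3200 bp
  6707 − 6364 = 343 bp
  7225 − 6707 = 518 bp
Sorted largest to smallest: 3200, 1804, 1027, 518, 343, 333 bp.

3200, 1804, 1027, 518, 343, 333 bp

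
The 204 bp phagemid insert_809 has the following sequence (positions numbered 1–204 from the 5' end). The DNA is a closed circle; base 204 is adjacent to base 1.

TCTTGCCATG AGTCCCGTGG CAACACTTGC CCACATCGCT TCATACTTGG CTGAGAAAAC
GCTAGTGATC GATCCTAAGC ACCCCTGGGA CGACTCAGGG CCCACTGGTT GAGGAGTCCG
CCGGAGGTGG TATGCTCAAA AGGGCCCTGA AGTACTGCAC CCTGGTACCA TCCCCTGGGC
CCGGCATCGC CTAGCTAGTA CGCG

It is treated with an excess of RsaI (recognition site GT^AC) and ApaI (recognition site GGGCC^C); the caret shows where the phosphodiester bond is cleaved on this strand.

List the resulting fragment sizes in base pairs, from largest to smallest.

107, 44, 18, 15, 13, 7 bp

RsaI sites (GTAC) start at positions 152, 165, 198.
RsaI cuts after base 2 of each site, so after positions 153, 166, 199.
ApaI sites (GGGCCC) start at positions 98, 142, 177.
ApaI cuts after base 5 of each site (before the last base), so after positions 102, 146, 181.
Combined cut positions: 102, 146, 153, 166, 181, 199.
Circular molecule, 6 cuts → 6 fragments:
  103–146 → 44 bp
  147–153 → 7 bp
  154–166 → 13 bp
  167–181 → 15 bp
  182–199 → 18 bp
  200–204 then 1–102 → 5 + 102 = 107 bp
Sorted largest to smallest: 107, 44, 18, 15, 13, 7 bp.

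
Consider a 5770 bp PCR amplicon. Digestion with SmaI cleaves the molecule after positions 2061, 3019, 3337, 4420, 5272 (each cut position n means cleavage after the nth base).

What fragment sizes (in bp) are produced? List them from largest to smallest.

2061, 1083, 958, 852, 498, 318 bp

Linear molecule, 5 cuts → 6 fragments:
  2061 − 0 = 2061 bp
  3019 − 2061 = 958 bp
  3337 − 3019 = 318 bp
  4420 − 3337 = 1083 bp
  5272 − 4420 = 852 bp
  5770 − 5272 = 498 bp
Sorted largest to smallest: 2061, 1083, 958, 852, 498, 318 bp.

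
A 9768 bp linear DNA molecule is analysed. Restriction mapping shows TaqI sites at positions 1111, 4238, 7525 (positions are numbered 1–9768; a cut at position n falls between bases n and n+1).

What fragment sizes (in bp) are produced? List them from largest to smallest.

Linear molecule, 3 cuts → 4 fragments:
  1111 − 0 = 1111 bp
  4238 − 1111 = 3127 bp
  7525 − 4238 = 3287 bp
  9768 − 7525 = 2243 bp
Sorted largest to smallest: 3287, 3127, 2243, 1111 bp.

3287, 3127, 2243, 1111 bp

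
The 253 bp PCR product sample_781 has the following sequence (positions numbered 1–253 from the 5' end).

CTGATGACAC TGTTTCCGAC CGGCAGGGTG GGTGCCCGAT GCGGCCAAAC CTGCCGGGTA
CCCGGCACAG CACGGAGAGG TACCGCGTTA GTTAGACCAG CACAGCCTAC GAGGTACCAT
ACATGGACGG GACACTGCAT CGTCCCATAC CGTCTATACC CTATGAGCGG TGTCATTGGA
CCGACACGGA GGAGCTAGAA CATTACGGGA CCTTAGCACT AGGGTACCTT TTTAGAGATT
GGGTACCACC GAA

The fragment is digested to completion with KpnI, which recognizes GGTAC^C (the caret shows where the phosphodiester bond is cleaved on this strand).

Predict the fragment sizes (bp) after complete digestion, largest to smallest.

KpnI sites (GGTACC) start at positions 57, 79, 113, 223, 242.
KpnI cuts after base 5 of each site (before the last base), so after positions 61, 83, 117, 227, 246.
Linear molecule, 5 cuts → 6 fragments:
  1–61 → 61 bp
  62–83 → 22 bp
  84–117 → 34 bp
  118–227 → 110 bp
  228–246 → 19 bp
  247–253 → 7 bp
Sorted largest to smallest: 110, 61, 34, 22, 19, 7 bp.

110, 61, 34, 22, 19, 7 bp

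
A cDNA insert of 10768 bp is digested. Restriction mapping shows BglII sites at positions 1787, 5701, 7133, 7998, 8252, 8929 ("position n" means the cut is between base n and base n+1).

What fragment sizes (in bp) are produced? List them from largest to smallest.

3914, 1839, 1787, 1432, 865, 677, 254 bp

Linear molecule, 6 cuts → 7 fragments:
  1787 − 0 = 1787 bp
  5701 − 1787 = 3914 bp
  7133 − 5701 = 1432 bp
  7998 − 7133 = 865 bp
  8252 − 7998 = 254 bp
  8929 − 8252 = 677 bp
  10768 − 8929 = 1839 bp
Sorted largest to smallest: 3914, 1839, 1787, 1432, 865, 677, 254 bp.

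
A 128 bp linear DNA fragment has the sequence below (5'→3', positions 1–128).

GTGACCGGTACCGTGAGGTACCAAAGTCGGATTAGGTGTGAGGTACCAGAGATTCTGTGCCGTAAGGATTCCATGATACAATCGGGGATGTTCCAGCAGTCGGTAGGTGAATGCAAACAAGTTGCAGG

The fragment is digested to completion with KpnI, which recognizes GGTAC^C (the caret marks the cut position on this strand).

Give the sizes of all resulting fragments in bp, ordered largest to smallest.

KpnI sites (GGTACC) start at positions 7, 17, 42.
KpnI cuts after base 5 of each site (before the last base), so after positions 11, 21, 46.
Linear molecule, 3 cuts → 4 fragments:
  1–11 → 11 bp
  12–21 → 10 bp
  22–46 → 25 bp
  47–128 → 82 bp
Sorted largest to smallest: 82, 25, 11, 10 bp.

82, 25, 11, 10 bp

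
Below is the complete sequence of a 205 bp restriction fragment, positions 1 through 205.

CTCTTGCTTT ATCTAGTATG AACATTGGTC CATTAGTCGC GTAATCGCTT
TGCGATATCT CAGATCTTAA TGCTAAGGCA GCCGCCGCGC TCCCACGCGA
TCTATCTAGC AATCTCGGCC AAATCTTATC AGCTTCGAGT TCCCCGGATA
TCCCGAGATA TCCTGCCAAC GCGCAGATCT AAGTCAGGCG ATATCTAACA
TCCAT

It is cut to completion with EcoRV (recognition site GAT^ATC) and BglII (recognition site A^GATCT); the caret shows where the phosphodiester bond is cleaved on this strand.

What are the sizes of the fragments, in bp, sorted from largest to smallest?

EcoRV sites (GATATC) start at positions 54, 147, 157, 190.
EcoRV cuts after base 3 of each site, so after positions 56, 149, 159, 192.
BglII sites (AGATCT) start at positions 62, 175.
BglII cuts after the first base of each site, so after positions 62, 175.
Combined cut positions: 56, 62, 149, 159, 175, 192.
Linear molecule, 6 cuts → 7 fragments:
  1–56 → 56 bp
  57–62 → 6 bp
  63–149 → 87 bp
  150–159 → 10 bp
  160–175 → 16 bp
  176–192 → 17 bp
  193–205 → 13 bp
Sorted largest to smallest: 87, 56, 17, 16, 13, 10, 6 bp.

87, 56, 17, 16, 13, 10, 6 bp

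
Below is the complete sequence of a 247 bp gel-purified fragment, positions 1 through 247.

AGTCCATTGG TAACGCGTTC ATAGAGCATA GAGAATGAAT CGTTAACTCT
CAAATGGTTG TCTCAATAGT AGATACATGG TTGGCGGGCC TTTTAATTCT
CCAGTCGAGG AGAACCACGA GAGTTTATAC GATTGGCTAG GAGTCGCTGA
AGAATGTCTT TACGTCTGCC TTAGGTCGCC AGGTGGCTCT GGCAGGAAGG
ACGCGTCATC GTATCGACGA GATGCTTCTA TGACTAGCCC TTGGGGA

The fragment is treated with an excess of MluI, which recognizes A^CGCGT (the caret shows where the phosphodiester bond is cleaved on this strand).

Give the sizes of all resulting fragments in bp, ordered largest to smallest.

188, 46, 13 bp

MluI sites (ACGCGT) start at positions 13, 201.
MluI cuts after the first base of each site, so after positions 13, 201.
Linear molecule, 2 cuts → 3 fragments:
  1–13 → 13 bp
  14–201 → 188 bp
  202–247 → 46 bp
Sorted largest to smallest: 188, 46, 13 bp.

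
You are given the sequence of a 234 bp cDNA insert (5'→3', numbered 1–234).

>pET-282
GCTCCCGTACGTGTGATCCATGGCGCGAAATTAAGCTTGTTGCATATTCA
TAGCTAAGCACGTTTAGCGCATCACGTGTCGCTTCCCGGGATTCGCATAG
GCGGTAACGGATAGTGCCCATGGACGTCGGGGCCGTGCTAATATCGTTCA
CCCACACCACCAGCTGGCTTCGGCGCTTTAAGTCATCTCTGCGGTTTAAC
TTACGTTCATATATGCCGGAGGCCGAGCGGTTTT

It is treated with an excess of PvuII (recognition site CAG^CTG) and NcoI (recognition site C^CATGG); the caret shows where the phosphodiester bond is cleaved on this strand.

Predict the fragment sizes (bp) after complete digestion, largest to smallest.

The PvuII site (CAGCTG) starts at position 161.
PvuII cuts after base 3 of each site, so after position 163.
NcoI sites (CCATGG) start at positions 18, 118.
NcoI cuts after the first base of each site, so after positions 18, 118.
Combined cut positions: 18, 118, 163.
Linear molecule, 3 cuts → 4 fragments:
  1–18 → 18 bp
  19–118 → 100 bp
  119–163 → 45 bp
  164–234 → 71 bp
Sorted largest to smallest: 100, 71, 45, 18 bp.

100, 71, 45, 18 bp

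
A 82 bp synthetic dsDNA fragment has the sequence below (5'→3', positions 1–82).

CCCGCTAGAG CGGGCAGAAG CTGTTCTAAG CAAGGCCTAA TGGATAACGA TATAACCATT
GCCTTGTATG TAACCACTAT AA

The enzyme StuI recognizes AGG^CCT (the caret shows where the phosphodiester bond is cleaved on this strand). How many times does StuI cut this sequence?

AGGCCT occurs starting at position 33.
StuI cuts at 1 site.

1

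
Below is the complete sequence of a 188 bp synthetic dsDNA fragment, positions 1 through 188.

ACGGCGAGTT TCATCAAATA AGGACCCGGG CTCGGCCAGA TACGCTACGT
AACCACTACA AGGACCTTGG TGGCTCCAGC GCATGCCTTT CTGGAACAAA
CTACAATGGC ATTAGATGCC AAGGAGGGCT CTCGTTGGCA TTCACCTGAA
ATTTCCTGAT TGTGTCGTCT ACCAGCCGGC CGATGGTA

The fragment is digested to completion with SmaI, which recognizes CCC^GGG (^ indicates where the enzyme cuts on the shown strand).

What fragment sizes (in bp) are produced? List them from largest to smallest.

The SmaI site (CCCGGG) starts at position 25.
SmaI cuts after base 3 of each site, so after position 27.
Linear molecule, 1 cut → 2 fragments:
  1–27 → 27 bp
  28–188 → 161 bp
Sorted largest to smallest: 161, 27 bp.

161, 27 bp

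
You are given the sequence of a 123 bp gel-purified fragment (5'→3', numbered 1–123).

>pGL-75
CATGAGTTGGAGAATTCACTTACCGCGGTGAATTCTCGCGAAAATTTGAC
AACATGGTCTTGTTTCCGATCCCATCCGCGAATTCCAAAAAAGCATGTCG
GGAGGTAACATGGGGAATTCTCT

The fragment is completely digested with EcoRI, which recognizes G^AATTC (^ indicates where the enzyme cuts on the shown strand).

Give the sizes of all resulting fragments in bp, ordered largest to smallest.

50, 35, 18, 12, 8 bp

EcoRI sites (GAATTC) start at positions 12, 30, 80, 115.
EcoRI cuts after the first base of each site, so after positions 12, 30, 80, 115.
Linear molecule, 4 cuts → 5 fragments:
  1–12 → 12 bp
  13–30 → 18 bp
  31–80 → 50 bp
  81–115 → 35 bp
  116–123 → 8 bp
Sorted largest to smallest: 50, 35, 18, 12, 8 bp.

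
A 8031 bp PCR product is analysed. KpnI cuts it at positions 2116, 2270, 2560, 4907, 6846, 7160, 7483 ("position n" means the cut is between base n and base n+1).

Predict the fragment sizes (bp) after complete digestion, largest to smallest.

2347, 2116, 1939, 548, 323, 314, 290, 154 bp

Linear molecule, 7 cuts → 8 fragments:
  2116 − 0 = 2116 bp
  2270 − 2116 = 154 bp
  2560 − 2270 = 290 bp
  4907 − 2560 = 2347 bp
  6846 − 4907 = 1939 bp
  7160 − 6846 = 314 bp
  7483 − 7160 = 323 bp
  8031 − 7483 = 548 bp
Sorted largest to smallest: 2347, 2116, 1939, 548, 323, 314, 290, 154 bp.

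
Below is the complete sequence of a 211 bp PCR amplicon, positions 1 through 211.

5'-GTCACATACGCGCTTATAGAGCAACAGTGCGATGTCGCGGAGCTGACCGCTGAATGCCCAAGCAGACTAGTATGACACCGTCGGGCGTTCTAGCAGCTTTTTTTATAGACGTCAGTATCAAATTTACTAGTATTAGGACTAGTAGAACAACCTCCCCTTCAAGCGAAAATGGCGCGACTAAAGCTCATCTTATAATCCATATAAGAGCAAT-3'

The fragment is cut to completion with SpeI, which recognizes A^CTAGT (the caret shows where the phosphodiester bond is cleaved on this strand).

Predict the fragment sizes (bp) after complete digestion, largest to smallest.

73, 66, 60, 12 bp

SpeI sites (ACTAGT) start at positions 66, 126, 138.
SpeI cuts after the first base of each site, so after positions 66, 126, 138.
Linear molecule, 3 cuts → 4 fragments:
  1–66 → 66 bp
  67–126 → 60 bp
  127–138 → 12 bp
  139–211 → 73 bp
Sorted largest to smallest: 73, 66, 60, 12 bp.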